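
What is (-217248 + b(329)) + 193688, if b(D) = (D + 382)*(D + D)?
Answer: 444278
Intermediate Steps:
b(D) = 2*D*(382 + D) (b(D) = (382 + D)*(2*D) = 2*D*(382 + D))
(-217248 + b(329)) + 193688 = (-217248 + 2*329*(382 + 329)) + 193688 = (-217248 + 2*329*711) + 193688 = (-217248 + 467838) + 193688 = 250590 + 193688 = 444278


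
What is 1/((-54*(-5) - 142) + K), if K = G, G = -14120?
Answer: -1/13992 ≈ -7.1469e-5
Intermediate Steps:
K = -14120
1/((-54*(-5) - 142) + K) = 1/((-54*(-5) - 142) - 14120) = 1/((270 - 142) - 14120) = 1/(128 - 14120) = 1/(-13992) = -1/13992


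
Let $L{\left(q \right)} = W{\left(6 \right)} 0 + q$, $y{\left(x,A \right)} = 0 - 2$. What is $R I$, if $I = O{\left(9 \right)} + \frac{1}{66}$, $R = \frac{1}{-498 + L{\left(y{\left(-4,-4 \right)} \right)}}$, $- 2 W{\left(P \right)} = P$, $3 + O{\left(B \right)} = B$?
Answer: $- \frac{397}{33000} \approx -0.01203$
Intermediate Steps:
$O{\left(B \right)} = -3 + B$
$y{\left(x,A \right)} = -2$ ($y{\left(x,A \right)} = 0 - 2 = -2$)
$W{\left(P \right)} = - \frac{P}{2}$
$L{\left(q \right)} = q$ ($L{\left(q \right)} = \left(- \frac{1}{2}\right) 6 \cdot 0 + q = \left(-3\right) 0 + q = 0 + q = q$)
$R = - \frac{1}{500}$ ($R = \frac{1}{-498 - 2} = \frac{1}{-500} = - \frac{1}{500} \approx -0.002$)
$I = \frac{397}{66}$ ($I = \left(-3 + 9\right) + \frac{1}{66} = 6 + \frac{1}{66} = \frac{397}{66} \approx 6.0152$)
$R I = \left(- \frac{1}{500}\right) \frac{397}{66} = - \frac{397}{33000}$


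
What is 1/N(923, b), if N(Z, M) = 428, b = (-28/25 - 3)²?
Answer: 1/428 ≈ 0.0023364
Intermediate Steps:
b = 10609/625 (b = (-28*1/25 - 3)² = (-28/25 - 3)² = (-103/25)² = 10609/625 ≈ 16.974)
1/N(923, b) = 1/428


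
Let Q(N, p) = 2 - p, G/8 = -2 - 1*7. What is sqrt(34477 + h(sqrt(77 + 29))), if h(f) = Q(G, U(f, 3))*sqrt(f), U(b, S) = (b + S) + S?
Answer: sqrt(34477 - 106**(1/4)*(4 + sqrt(106))) ≈ 185.56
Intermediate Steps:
U(b, S) = b + 2*S (U(b, S) = (S + b) + S = b + 2*S)
G = -72 (G = 8*(-2 - 1*7) = 8*(-2 - 7) = 8*(-9) = -72)
h(f) = sqrt(f)*(-4 - f) (h(f) = (2 - (f + 2*3))*sqrt(f) = (2 - (f + 6))*sqrt(f) = (2 - (6 + f))*sqrt(f) = (2 + (-6 - f))*sqrt(f) = (-4 - f)*sqrt(f) = sqrt(f)*(-4 - f))
sqrt(34477 + h(sqrt(77 + 29))) = sqrt(34477 + sqrt(sqrt(77 + 29))*(-4 - sqrt(77 + 29))) = sqrt(34477 + sqrt(sqrt(106))*(-4 - sqrt(106))) = sqrt(34477 + 106**(1/4)*(-4 - sqrt(106)))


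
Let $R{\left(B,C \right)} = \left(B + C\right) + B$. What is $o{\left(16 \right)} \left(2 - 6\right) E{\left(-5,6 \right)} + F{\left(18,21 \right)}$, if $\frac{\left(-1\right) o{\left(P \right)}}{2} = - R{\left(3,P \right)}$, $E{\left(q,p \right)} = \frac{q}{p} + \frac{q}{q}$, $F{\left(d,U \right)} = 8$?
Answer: $- \frac{64}{3} \approx -21.333$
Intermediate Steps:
$E{\left(q,p \right)} = 1 + \frac{q}{p}$ ($E{\left(q,p \right)} = \frac{q}{p} + 1 = 1 + \frac{q}{p}$)
$R{\left(B,C \right)} = C + 2 B$
$o{\left(P \right)} = 12 + 2 P$ ($o{\left(P \right)} = - 2 \left(- (P + 2 \cdot 3)\right) = - 2 \left(- (P + 6)\right) = - 2 \left(- (6 + P)\right) = - 2 \left(-6 - P\right) = 12 + 2 P$)
$o{\left(16 \right)} \left(2 - 6\right) E{\left(-5,6 \right)} + F{\left(18,21 \right)} = \left(12 + 2 \cdot 16\right) \left(2 - 6\right) \frac{6 - 5}{6} + 8 = \left(12 + 32\right) \left(- 4 \cdot \frac{1}{6} \cdot 1\right) + 8 = 44 \left(\left(-4\right) \frac{1}{6}\right) + 8 = 44 \left(- \frac{2}{3}\right) + 8 = - \frac{88}{3} + 8 = - \frac{64}{3}$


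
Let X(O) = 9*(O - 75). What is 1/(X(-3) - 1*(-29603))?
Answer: 1/28901 ≈ 3.4601e-5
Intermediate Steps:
X(O) = -675 + 9*O (X(O) = 9*(-75 + O) = -675 + 9*O)
1/(X(-3) - 1*(-29603)) = 1/((-675 + 9*(-3)) - 1*(-29603)) = 1/((-675 - 27) + 29603) = 1/(-702 + 29603) = 1/28901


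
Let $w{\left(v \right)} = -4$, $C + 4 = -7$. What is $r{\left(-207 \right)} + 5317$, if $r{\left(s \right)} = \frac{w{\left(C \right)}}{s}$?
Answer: $\frac{1100623}{207} \approx 5317.0$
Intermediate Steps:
$C = -11$ ($C = -4 - 7 = -11$)
$r{\left(s \right)} = - \frac{4}{s}$
$r{\left(-207 \right)} + 5317 = - \frac{4}{-207} + 5317 = \left(-4\right) \left(- \frac{1}{207}\right) + 5317 = \frac{4}{207} + 5317 = \frac{1100623}{207}$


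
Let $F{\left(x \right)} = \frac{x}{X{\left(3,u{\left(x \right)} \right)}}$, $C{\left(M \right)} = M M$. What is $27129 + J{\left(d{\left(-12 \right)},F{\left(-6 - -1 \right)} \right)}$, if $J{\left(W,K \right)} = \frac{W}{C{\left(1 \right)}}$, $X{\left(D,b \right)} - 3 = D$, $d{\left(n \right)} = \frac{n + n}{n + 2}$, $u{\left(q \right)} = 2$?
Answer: $\frac{135657}{5} \approx 27131.0$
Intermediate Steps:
$C{\left(M \right)} = M^{2}$
$d{\left(n \right)} = \frac{2 n}{2 + n}$
$X{\left(D,b \right)} = 3 + D$
$F{\left(x \right)} = \frac{x}{6}$ ($F{\left(x \right)} = \frac{x}{3 + 3} = \frac{x}{6}$)
$J{\left(W,K \right)} = W$ ($J{\left(W,K \right)} = \frac{W}{1^{2}} = \frac{W}{1} = W 1 = W$)
$27129 + J{\left(d{\left(-12 \right)},F{\left(-6 - -1 \right)} \right)} = 27129 + 2 \left(-12\right) \frac{1}{2 - 12} = 27129 + 2 \left(-12\right) \frac{1}{-10} = 27129 + 2 \left(-12\right) \left(- \frac{1}{10}\right) = 27129 + \frac{12}{5} = \frac{135657}{5}$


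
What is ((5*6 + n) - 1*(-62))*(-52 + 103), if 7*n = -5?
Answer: 32589/7 ≈ 4655.6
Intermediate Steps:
n = -5/7 (n = (⅐)*(-5) = -5/7 ≈ -0.71429)
((5*6 + n) - 1*(-62))*(-52 + 103) = ((5*6 - 5/7) - 1*(-62))*(-52 + 103) = ((30 - 5/7) + 62)*51 = (205/7 + 62)*51 = (639/7)*51 = 32589/7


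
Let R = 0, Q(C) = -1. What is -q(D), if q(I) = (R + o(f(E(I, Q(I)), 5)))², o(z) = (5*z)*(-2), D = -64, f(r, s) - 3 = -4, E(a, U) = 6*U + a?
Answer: -100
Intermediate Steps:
E(a, U) = a + 6*U
f(r, s) = -1 (f(r, s) = 3 - 4 = -1)
o(z) = -10*z
q(I) = 100 (q(I) = (0 - 10*(-1))² = (0 + 10)² = 10² = 100)
-q(D) = -1*100 = -100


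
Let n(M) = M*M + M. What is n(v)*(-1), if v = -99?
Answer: -9702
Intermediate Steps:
n(M) = M + M**2 (n(M) = M**2 + M = M + M**2)
n(v)*(-1) = -99*(1 - 99)*(-1) = -99*(-98)*(-1) = 9702*(-1) = -9702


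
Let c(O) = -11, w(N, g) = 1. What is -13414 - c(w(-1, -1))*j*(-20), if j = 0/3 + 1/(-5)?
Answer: -13370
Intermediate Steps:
j = -⅕ (j = 0*(⅓) + 1*(-⅕) = 0 - ⅕ = -⅕ ≈ -0.20000)
-13414 - c(w(-1, -1))*j*(-20) = -13414 - (-11)*(-⅕*(-20)) = -13414 - (-11)*4 = -13414 - 1*(-44) = -13414 + 44 = -13370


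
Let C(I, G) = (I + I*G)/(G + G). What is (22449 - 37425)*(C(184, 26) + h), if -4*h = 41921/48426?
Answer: -11521698960/8071 ≈ -1.4275e+6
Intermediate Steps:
C(I, G) = (I + G*I)/(2*G) (C(I, G) = (I + G*I)/((2*G)) = (I + G*I)*(1/(2*G)) = (I + G*I)/(2*G))
h = -41921/193704 (h = -41921/(4*48426) = -¼*41921/48426 = -41921/193704 ≈ -0.21642)
(22449 - 37425)*(C(184, 26) + h) = (22449 - 37425)*((½)*184*(1 + 26)/26 - 41921/193704) = -14976*((½)*184*(1/26)*27 - 41921/193704) = -14976*(1242/13 - 41921/193704) = -14976*240035395/2518152 = -11521698960/8071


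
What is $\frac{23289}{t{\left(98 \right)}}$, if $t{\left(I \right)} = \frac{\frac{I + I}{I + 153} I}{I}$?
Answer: $\frac{835077}{28} \approx 29824.0$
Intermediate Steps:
$t{\left(I \right)} = \frac{2 I}{153 + I}$ ($t{\left(I \right)} = \frac{\frac{2 I}{153 + I} I}{I} = \frac{2 I^{2} \frac{1}{153 + I}}{I} = \frac{2 I}{153 + I}$)
$\frac{23289}{t{\left(98 \right)}} = \frac{23289}{2 \cdot 98 \frac{1}{153 + 98}} = \frac{23289}{2 \cdot 98 \cdot \frac{1}{251}} = \frac{23289}{\frac{196}{251}} = 23289 \cdot \frac{251}{196} = \frac{835077}{28}$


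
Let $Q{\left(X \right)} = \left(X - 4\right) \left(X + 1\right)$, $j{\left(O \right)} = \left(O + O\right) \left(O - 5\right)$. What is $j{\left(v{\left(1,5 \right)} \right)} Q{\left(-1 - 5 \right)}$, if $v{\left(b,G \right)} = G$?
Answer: $0$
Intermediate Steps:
$j{\left(O \right)} = 2 O \left(-5 + O\right)$
$Q{\left(X \right)} = \left(1 + X\right) \left(-4 + X\right)$ ($Q{\left(X \right)} = \left(-4 + X\right) \left(1 + X\right) = \left(1 + X\right) \left(-4 + X\right)$)
$j{\left(v{\left(1,5 \right)} \right)} Q{\left(-1 - 5 \right)} = 2 \cdot 5 \left(-5 + 5\right) \left(-4 + \left(-1 - 5\right)^{2} - 3 \left(-1 - 5\right)\right) = 2 \cdot 5 \cdot 0 \left(-4 + \left(-1 - 5\right)^{2} - 3 \left(-1 - 5\right)\right) = 0 \left(-4 + \left(-6\right)^{2} - -18\right) = 0 \left(-4 + 36 + 18\right) = 0 \cdot 50 = 0$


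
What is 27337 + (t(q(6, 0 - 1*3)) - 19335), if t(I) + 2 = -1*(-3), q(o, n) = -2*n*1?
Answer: 8003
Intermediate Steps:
q(o, n) = -2*n
t(I) = 1 (t(I) = -2 - 1*(-3) = -2 + 3 = 1)
27337 + (t(q(6, 0 - 1*3)) - 19335) = 27337 + (1 - 19335) = 27337 - 19334 = 8003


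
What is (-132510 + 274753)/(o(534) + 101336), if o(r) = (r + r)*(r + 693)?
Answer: 142243/1411772 ≈ 0.10075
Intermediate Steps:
o(r) = 2*r*(693 + r) (o(r) = (2*r)*(693 + r) = 2*r*(693 + r))
(-132510 + 274753)/(o(534) + 101336) = (-132510 + 274753)/(2*534*(693 + 534) + 101336) = 142243/(2*534*1227 + 101336) = 142243/(1310436 + 101336) = 142243/1411772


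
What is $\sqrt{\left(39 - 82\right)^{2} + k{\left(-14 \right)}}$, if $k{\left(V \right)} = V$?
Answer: $\sqrt{1835} \approx 42.837$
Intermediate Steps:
$\sqrt{\left(39 - 82\right)^{2} + k{\left(-14 \right)}} = \sqrt{\left(39 - 82\right)^{2} - 14} = \sqrt{\left(-43\right)^{2} - 14} = \sqrt{1849 - 14} = \sqrt{1835}$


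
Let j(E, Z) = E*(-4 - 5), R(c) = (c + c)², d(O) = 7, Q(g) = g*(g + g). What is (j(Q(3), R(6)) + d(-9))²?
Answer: 24025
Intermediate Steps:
Q(g) = 2*g² (Q(g) = g*(2*g) = 2*g²)
R(c) = 4*c² (R(c) = (2*c)² = 4*c²)
j(E, Z) = -9*E (j(E, Z) = E*(-9) = -9*E)
(j(Q(3), R(6)) + d(-9))² = (-18*3² + 7)² = (-18*9 + 7)² = (-9*18 + 7)² = (-162 + 7)² = (-155)² = 24025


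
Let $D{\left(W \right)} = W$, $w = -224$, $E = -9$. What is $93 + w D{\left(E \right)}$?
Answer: $2109$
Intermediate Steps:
$93 + w D{\left(E \right)} = 93 - -2016 = 93 + 2016 = 2109$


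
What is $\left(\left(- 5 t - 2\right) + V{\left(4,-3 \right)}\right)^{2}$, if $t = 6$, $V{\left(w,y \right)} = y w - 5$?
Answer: $2401$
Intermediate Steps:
$V{\left(w,y \right)} = -5 + w y$ ($V{\left(w,y \right)} = w y - 5 = -5 + w y$)
$\left(\left(- 5 t - 2\right) + V{\left(4,-3 \right)}\right)^{2} = \left(\left(\left(-5\right) 6 - 2\right) + \left(-5 + 4 \left(-3\right)\right)\right)^{2} = \left(\left(-30 - 2\right) - 17\right)^{2} = \left(-32 - 17\right)^{2} = \left(-49\right)^{2} = 2401$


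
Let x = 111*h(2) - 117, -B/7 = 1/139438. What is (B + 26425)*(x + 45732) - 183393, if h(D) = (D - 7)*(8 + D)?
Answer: 147599895961161/139438 ≈ 1.0585e+9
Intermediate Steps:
B = -7/139438 ≈ -5.0202e-5
h(D) = (-7 + D)*(8 + D)
x = -5667 (x = 111*(-56 + 2 + 2²) - 117 = 111*(-56 + 2 + 4) - 117 = 111*(-50) - 117 = -5550 - 117 = -5667)
(B + 26425)*(x + 45732) - 183393 = (-7/139438 + 26425)*(-5667 + 45732) - 183393 = (3684649143/139438)*40065 - 183393 = 147625467914295/139438 - 183393 = 147599895961161/139438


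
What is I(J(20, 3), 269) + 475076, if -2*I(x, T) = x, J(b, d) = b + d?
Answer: 950129/2 ≈ 4.7506e+5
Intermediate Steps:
I(x, T) = -x/2
I(J(20, 3), 269) + 475076 = -(20 + 3)/2 + 475076 = -1/2*23 + 475076 = -23/2 + 475076 = 950129/2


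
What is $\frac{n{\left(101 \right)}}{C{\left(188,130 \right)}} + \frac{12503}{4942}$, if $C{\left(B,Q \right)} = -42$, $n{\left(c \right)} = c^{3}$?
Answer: $- \frac{181829372}{7413} \approx -24528.0$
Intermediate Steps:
$\frac{n{\left(101 \right)}}{C{\left(188,130 \right)}} + \frac{12503}{4942} = \frac{101^{3}}{-42} + \frac{12503}{4942} = 1030301 \left(- \frac{1}{42}\right) + 12503 \cdot \frac{1}{4942} = - \frac{1030301}{42} + \frac{12503}{4942} = - \frac{181829372}{7413}$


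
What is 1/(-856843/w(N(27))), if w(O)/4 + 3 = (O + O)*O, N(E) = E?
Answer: -5820/856843 ≈ -0.0067924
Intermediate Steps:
w(O) = -12 + 8*O² (w(O) = -12 + 4*((O + O)*O) = -12 + 4*((2*O)*O) = -12 + 4*(2*O²) = -12 + 8*O²)
1/(-856843/w(N(27))) = 1/(-856843/(-12 + 8*27²)) = 1/(-856843/(-12 + 8*729)) = 1/(-856843/(-12 + 5832)) = 1/(-856843/5820) = -5820/856843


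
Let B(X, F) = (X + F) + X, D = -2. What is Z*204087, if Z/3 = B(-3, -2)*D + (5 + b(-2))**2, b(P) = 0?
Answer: 25102701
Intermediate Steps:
B(X, F) = F + 2*X (B(X, F) = (F + X) + X = F + 2*X)
Z = 123 (Z = 3*((-2 + 2*(-3))*(-2) + (5 + 0)**2) = 3*((-2 - 6)*(-2) + 5**2) = 3*(-8*(-2) + 25) = 3*(16 + 25) = 3*41 = 123)
Z*204087 = 123*204087 = 25102701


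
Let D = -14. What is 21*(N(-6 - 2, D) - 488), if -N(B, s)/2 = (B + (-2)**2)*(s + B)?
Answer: -13944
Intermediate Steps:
N(B, s) = -2*(4 + B)*(B + s) (N(B, s) = -2*(B + (-2)**2)*(s + B) = -2*(B + 4)*(B + s) = -2*(4 + B)*(B + s))
21*(N(-6 - 2, D) - 488) = 21*((-8*(-6 - 2) - 8*(-14) - 2*(-6 - 2)**2 - 2*(-6 - 2)*(-14)) - 488) = 21*((-8*(-8) + 112 - 2*(-8)**2 - 2*(-8)*(-14)) - 488) = 21*((64 + 112 - 2*64 - 224) - 488) = 21*((64 + 112 - 128 - 224) - 488) = 21*(-176 - 488) = 21*(-664) = -13944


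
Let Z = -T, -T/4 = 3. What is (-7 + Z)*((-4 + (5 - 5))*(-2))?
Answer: 40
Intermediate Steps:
T = -12 (T = -4*3 = -12)
Z = 12 (Z = -1*(-12) = 12)
(-7 + Z)*((-4 + (5 - 5))*(-2)) = (-7 + 12)*((-4 + (5 - 5))*(-2)) = 5*((-4 + 0)*(-2)) = 5*(-4*(-2)) = 5*8 = 40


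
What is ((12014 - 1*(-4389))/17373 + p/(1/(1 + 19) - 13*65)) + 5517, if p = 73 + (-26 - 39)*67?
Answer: 180164531564/32620703 ≈ 5523.0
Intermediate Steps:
p = -4282 (p = 73 - 65*67 = 73 - 4355 = -4282)
((12014 - 1*(-4389))/17373 + p/(1/(1 + 19) - 13*65)) + 5517 = ((12014 - 1*(-4389))/17373 - 4282/(1/(1 + 19) - 13*65)) + 5517 = ((12014 + 4389)*(1/17373) - 4282/(1/20 - 845)) + 5517 = (16403*(1/17373) - 4282/(1/20 - 845)) + 5517 = (16403/17373 - 4282/(-16899/20)) + 5517 = (16403/17373 - 4282*(-20/16899)) + 5517 = (16403/17373 + 85640/16899) + 5517 = 196113113/32620703 + 5517 = 180164531564/32620703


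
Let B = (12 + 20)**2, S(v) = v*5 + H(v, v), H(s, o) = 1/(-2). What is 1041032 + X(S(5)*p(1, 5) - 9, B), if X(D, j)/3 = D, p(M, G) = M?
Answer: 2082157/2 ≈ 1.0411e+6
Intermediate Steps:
H(s, o) = -1/2
S(v) = -1/2 + 5*v (S(v) = v*5 - 1/2 = 5*v - 1/2 = -1/2 + 5*v)
B = 1024 (B = 32**2 = 1024)
X(D, j) = 3*D
1041032 + X(S(5)*p(1, 5) - 9, B) = 1041032 + 3*((-1/2 + 5*5)*1 - 9) = 1041032 + 3*((-1/2 + 25)*1 - 9) = 1041032 + 3*((49/2)*1 - 9) = 1041032 + 3*(49/2 - 9) = 1041032 + 3*(31/2) = 1041032 + 93/2 = 2082157/2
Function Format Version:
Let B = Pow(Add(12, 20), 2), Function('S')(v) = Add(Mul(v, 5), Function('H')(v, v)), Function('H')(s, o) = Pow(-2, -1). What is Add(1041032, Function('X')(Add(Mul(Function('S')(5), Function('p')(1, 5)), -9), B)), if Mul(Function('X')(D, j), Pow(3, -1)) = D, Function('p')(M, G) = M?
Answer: Rational(2082157, 2) ≈ 1.0411e+6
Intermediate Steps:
Function('H')(s, o) = Rational(-1, 2)
Function('S')(v) = Add(Rational(-1, 2), Mul(5, v)) (Function('S')(v) = Add(Mul(v, 5), Rational(-1, 2)) = Add(Mul(5, v), Rational(-1, 2)) = Add(Rational(-1, 2), Mul(5, v)))
B = 1024 (B = Pow(32, 2) = 1024)
Function('X')(D, j) = Mul(3, D)
Add(1041032, Function('X')(Add(Mul(Function('S')(5), Function('p')(1, 5)), -9), B)) = Add(1041032, Mul(3, Add(Mul(Add(Rational(-1, 2), Mul(5, 5)), 1), -9))) = Add(1041032, Mul(3, Add(Mul(Add(Rational(-1, 2), 25), 1), -9))) = Add(1041032, Mul(3, Add(Mul(Rational(49, 2), 1), -9))) = Add(1041032, Mul(3, Add(Rational(49, 2), -9))) = Add(1041032, Mul(3, Rational(31, 2))) = Add(1041032, Rational(93, 2)) = Rational(2082157, 2)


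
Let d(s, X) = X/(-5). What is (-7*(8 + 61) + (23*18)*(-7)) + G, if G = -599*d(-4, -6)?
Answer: -20499/5 ≈ -4099.8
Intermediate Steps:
d(s, X) = -X/5 (d(s, X) = X*(-⅕) = -X/5)
G = -3594/5 (G = -(-599)*(-6)/5 = -599*6/5 = -3594/5 ≈ -718.80)
(-7*(8 + 61) + (23*18)*(-7)) + G = (-7*(8 + 61) + (23*18)*(-7)) - 3594/5 = (-7*69 + 414*(-7)) - 3594/5 = (-483 - 2898) - 3594/5 = -3381 - 3594/5 = -20499/5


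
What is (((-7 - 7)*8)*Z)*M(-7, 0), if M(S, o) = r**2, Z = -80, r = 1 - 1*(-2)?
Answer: 80640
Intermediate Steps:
r = 3 (r = 1 + 2 = 3)
M(S, o) = 9 (M(S, o) = 3**2 = 9)
(((-7 - 7)*8)*Z)*M(-7, 0) = (((-7 - 7)*8)*(-80))*9 = (-14*8*(-80))*9 = -112*(-80)*9 = 8960*9 = 80640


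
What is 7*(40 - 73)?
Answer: -231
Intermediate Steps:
7*(40 - 73) = 7*(-33) = -231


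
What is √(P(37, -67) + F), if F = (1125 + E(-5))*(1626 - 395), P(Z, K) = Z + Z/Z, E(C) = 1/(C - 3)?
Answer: 3*√2461794/4 ≈ 1176.8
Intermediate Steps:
E(C) = 1/(-3 + C)
P(Z, K) = 1 + Z (P(Z, K) = Z + 1 = 1 + Z)
F = 11077769/8 (F = (1125 + 1/(-3 - 5))*(1626 - 395) = (1125 + 1/(-8))*1231 = (1125 - ⅛)*1231 = (8999/8)*1231 = 11077769/8 ≈ 1.3847e+6)
√(P(37, -67) + F) = √((1 + 37) + 11077769/8) = √(38 + 11077769/8) = √(11078073/8) = 3*√2461794/4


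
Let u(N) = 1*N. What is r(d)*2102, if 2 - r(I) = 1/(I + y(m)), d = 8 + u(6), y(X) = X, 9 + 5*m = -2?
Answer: 237526/59 ≈ 4025.9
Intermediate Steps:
m = -11/5 (m = -9/5 + (⅕)*(-2) = -9/5 - ⅖ = -11/5 ≈ -2.2000)
u(N) = N
d = 14 (d = 8 + 6 = 14)
r(I) = 2 - 1/(-11/5 + I) (r(I) = 2 - 1/(I - 11/5) = 2 - 1/(-11/5 + I))
r(d)*2102 = ((-27 + 10*14)/(-11 + 5*14))*2102 = ((-27 + 140)/(-11 + 70))*2102 = (113/59)*2102 = 237526/59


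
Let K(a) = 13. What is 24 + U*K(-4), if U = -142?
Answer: -1822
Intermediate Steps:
24 + U*K(-4) = 24 - 142*13 = 24 - 1846 = -1822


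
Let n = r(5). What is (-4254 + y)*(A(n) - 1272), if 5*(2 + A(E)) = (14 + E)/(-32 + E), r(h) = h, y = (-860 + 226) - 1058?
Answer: 340921838/45 ≈ 7.5760e+6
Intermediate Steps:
y = -1692 (y = -634 - 1058 = -1692)
n = 5
A(E) = -2 + (14 + E)/(5*(-32 + E)) (A(E) = -2 + ((14 + E)/(-32 + E))/5 = -2 + (14 + E)/(5*(-32 + E)))
(-4254 + y)*(A(n) - 1272) = (-4254 - 1692)*((334 - 9*5)/(5*(-32 + 5)) - 1272) = -5946*((⅕)*(334 - 45)/(-27) - 1272) = -5946*((⅕)*(-1/27)*289 - 1272) = -5946*(-289/135 - 1272) = -5946*(-172009/135) = 340921838/45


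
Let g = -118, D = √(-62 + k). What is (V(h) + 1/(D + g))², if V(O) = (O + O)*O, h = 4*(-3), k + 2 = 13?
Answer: 17*(1151424*√51 + 67683185*I)/(236*√51 + 13873*I) ≈ 82939.0 - 0.29434*I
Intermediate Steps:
k = 11 (k = -2 + 13 = 11)
h = -12
D = I*√51 (D = √(-62 + 11) = √(-51) = I*√51 ≈ 7.1414*I)
V(O) = 2*O² (V(O) = (2*O)*O = 2*O²)
(V(h) + 1/(D + g))² = (2*(-12)² + 1/(I*√51 - 118))² = (2*144 + 1/(-118 + I*√51))² = (288 + 1/(-118 + I*√51))²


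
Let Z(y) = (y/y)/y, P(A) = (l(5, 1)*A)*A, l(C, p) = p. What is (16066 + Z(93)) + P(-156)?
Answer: 3757387/93 ≈ 40402.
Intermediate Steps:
P(A) = A² (P(A) = (1*A)*A = A*A = A²)
Z(y) = 1/y
(16066 + Z(93)) + P(-156) = (16066 + 1/93) + (-156)² = (16066 + 1/93) + 24336 = 1494139/93 + 24336 = 3757387/93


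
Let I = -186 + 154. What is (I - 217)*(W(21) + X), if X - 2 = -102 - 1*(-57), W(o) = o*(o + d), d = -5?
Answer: -72957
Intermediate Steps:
I = -32
W(o) = o*(-5 + o) (W(o) = o*(o - 5) = o*(-5 + o))
X = -43 (X = 2 + (-102 - 1*(-57)) = 2 + (-102 + 57) = 2 - 45 = -43)
(I - 217)*(W(21) + X) = (-32 - 217)*(21*(-5 + 21) - 43) = -249*(21*16 - 43) = -249*(336 - 43) = -249*293 = -72957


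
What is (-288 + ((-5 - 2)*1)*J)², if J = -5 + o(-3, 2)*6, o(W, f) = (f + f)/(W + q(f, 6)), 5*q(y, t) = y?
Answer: 5997601/169 ≈ 35489.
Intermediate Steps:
q(y, t) = y/5
o(W, f) = 2*f/(W + f/5) (o(W, f) = (f + f)/(W + f/5) = (2*f)/(W + f/5) = 2*f/(W + f/5))
J = -185/13 (J = -5 + (10*2/(2 + 5*(-3)))*6 = -5 + (10*2/(2 - 15))*6 = -5 + (10*2/(-13))*6 = -5 + (10*2*(-1/13))*6 = -5 - 20/13*6 = -5 - 120/13 = -185/13 ≈ -14.231)
(-288 + ((-5 - 2)*1)*J)² = (-288 + ((-5 - 2)*1)*(-185/13))² = (-288 - 7*1*(-185/13))² = (-288 - 7*(-185/13))² = (-288 + 1295/13)² = (-2449/13)² = 5997601/169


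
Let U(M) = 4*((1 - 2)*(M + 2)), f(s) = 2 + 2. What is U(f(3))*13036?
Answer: -312864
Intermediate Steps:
f(s) = 4
U(M) = -8 - 4*M (U(M) = 4*(-(2 + M)) = 4*(-2 - M) = -8 - 4*M)
U(f(3))*13036 = (-8 - 4*4)*13036 = (-8 - 16)*13036 = -24*13036 = -312864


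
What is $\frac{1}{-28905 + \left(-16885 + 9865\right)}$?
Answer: $- \frac{1}{35925} \approx -2.7836 \cdot 10^{-5}$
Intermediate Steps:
$\frac{1}{-28905 + \left(-16885 + 9865\right)} = \frac{1}{-28905 - 7020} = \frac{1}{-35925} = - \frac{1}{35925}$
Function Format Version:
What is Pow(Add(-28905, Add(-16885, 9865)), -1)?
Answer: Rational(-1, 35925) ≈ -2.7836e-5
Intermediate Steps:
Pow(Add(-28905, Add(-16885, 9865)), -1) = Pow(Add(-28905, -7020), -1) = Pow(-35925, -1) = Rational(-1, 35925)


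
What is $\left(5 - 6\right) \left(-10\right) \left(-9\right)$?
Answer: $-90$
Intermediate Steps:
$\left(5 - 6\right) \left(-10\right) \left(-9\right) = \left(-1\right) \left(-10\right) \left(-9\right) = 10 \left(-9\right) = -90$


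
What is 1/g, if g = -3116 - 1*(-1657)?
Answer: -1/1459 ≈ -0.00068540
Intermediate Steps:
g = -1459 (g = -3116 + 1657 = -1459)
1/g = 1/(-1459) = -1/1459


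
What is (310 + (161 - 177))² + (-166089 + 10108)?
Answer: -69545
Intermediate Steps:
(310 + (161 - 177))² + (-166089 + 10108) = (310 - 16)² - 155981 = 294² - 155981 = 86436 - 155981 = -69545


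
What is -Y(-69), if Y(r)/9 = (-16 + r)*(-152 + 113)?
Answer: -29835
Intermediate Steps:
Y(r) = 5616 - 351*r (Y(r) = 9*((-16 + r)*(-152 + 113)) = 9*((-16 + r)*(-39)) = 9*(624 - 39*r) = 5616 - 351*r)
-Y(-69) = -(5616 - 351*(-69)) = -(5616 + 24219) = -1*29835 = -29835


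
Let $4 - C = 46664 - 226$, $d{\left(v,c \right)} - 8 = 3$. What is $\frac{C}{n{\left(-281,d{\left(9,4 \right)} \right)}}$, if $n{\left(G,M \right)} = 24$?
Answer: $- \frac{7739}{4} \approx -1934.8$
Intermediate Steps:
$d{\left(v,c \right)} = 11$ ($d{\left(v,c \right)} = 8 + 3 = 11$)
$C = -46434$ ($C = 4 - \left(46664 - 226\right) = 4 - 46438 = -46434$)
$\frac{C}{n{\left(-281,d{\left(9,4 \right)} \right)}} = - \frac{46434}{24} = \left(-46434\right) \frac{1}{24} = - \frac{7739}{4}$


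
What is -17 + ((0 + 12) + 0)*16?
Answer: 175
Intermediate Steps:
-17 + ((0 + 12) + 0)*16 = -17 + (12 + 0)*16 = -17 + 12*16 = -17 + 192 = 175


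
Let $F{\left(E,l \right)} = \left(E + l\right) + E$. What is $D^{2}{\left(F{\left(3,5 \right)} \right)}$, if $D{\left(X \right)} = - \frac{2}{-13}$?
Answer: $\frac{4}{169} \approx 0.023669$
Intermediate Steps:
$F{\left(E,l \right)} = l + 2 E$
$D{\left(X \right)} = \frac{2}{13}$ ($D{\left(X \right)} = \left(-2\right) \left(- \frac{1}{13}\right) = \frac{2}{13}$)
$D^{2}{\left(F{\left(3,5 \right)} \right)} = \left(\frac{2}{13}\right)^{2} = \frac{4}{169}$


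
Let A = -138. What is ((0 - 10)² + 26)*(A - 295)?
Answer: -54558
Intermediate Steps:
((0 - 10)² + 26)*(A - 295) = ((0 - 10)² + 26)*(-138 - 295) = ((-10)² + 26)*(-433) = (100 + 26)*(-433) = 126*(-433) = -54558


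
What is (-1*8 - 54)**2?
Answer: 3844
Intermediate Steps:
(-1*8 - 54)**2 = (-8 - 54)**2 = (-62)**2 = 3844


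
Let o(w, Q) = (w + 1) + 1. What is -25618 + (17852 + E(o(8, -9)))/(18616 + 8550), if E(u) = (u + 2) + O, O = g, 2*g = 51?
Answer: -1391841397/54332 ≈ -25617.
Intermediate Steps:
g = 51/2 (g = (1/2)*51 = 51/2 ≈ 25.500)
O = 51/2 ≈ 25.500
o(w, Q) = 2 + w (o(w, Q) = (1 + w) + 1 = 2 + w)
E(u) = 55/2 + u (E(u) = (u + 2) + 51/2 = (2 + u) + 51/2 = 55/2 + u)
-25618 + (17852 + E(o(8, -9)))/(18616 + 8550) = -25618 + (17852 + (55/2 + (2 + 8)))/(18616 + 8550) = -25618 + (17852 + (55/2 + 10))/27166 = -25618 + (17852 + 75/2)*(1/27166) = -25618 + (35779/2)*(1/27166) = -25618 + 35779/54332 = -1391841397/54332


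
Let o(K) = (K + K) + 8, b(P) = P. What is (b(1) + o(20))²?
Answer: 2401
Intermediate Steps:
o(K) = 8 + 2*K (o(K) = 2*K + 8 = 8 + 2*K)
(b(1) + o(20))² = (1 + (8 + 2*20))² = (1 + (8 + 40))² = (1 + 48)² = 49² = 2401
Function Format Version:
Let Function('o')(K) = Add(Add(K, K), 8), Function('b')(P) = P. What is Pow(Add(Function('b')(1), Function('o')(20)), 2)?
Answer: 2401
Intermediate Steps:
Function('o')(K) = Add(8, Mul(2, K)) (Function('o')(K) = Add(Mul(2, K), 8) = Add(8, Mul(2, K)))
Pow(Add(Function('b')(1), Function('o')(20)), 2) = Pow(Add(1, Add(8, Mul(2, 20))), 2) = Pow(Add(1, Add(8, 40)), 2) = Pow(Add(1, 48), 2) = Pow(49, 2) = 2401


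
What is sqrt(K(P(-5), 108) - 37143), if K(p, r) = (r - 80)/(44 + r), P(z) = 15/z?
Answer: I*sqrt(53634226)/38 ≈ 192.72*I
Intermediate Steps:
K(p, r) = (-80 + r)/(44 + r)
sqrt(K(P(-5), 108) - 37143) = sqrt((-80 + 108)/(44 + 108) - 37143) = sqrt(28/152 - 37143) = sqrt((1/152)*28 - 37143) = sqrt(7/38 - 37143) = sqrt(-1411427/38) = I*sqrt(53634226)/38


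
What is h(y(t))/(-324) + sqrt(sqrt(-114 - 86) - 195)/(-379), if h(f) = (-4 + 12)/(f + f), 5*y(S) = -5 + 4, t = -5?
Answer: 5/81 - sqrt(-195 + 10*I*sqrt(2))/379 ≈ 0.060393 - 0.036869*I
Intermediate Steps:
y(S) = -1/5 (y(S) = (-5 + 4)/5 = (1/5)*(-1) = -1/5)
h(f) = 4/f (h(f) = 8/((2*f)) = 8*(1/(2*f)) = 4/f)
h(y(t))/(-324) + sqrt(sqrt(-114 - 86) - 195)/(-379) = (4/(-1/5))/(-324) + sqrt(sqrt(-114 - 86) - 195)/(-379) = (4*(-5))*(-1/324) + sqrt(sqrt(-200) - 195)*(-1/379) = -20*(-1/324) + sqrt(10*I*sqrt(2) - 195)*(-1/379) = 5/81 + sqrt(-195 + 10*I*sqrt(2))*(-1/379) = 5/81 - sqrt(-195 + 10*I*sqrt(2))/379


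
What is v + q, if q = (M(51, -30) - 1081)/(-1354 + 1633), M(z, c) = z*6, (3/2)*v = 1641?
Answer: 9821/9 ≈ 1091.2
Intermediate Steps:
v = 1094 (v = (⅔)*1641 = 1094)
M(z, c) = 6*z
q = -25/9 (q = (6*51 - 1081)/(-1354 + 1633) = (306 - 1081)/279 = -775*1/279 = -25/9 ≈ -2.7778)
v + q = 1094 - 25/9 = 9821/9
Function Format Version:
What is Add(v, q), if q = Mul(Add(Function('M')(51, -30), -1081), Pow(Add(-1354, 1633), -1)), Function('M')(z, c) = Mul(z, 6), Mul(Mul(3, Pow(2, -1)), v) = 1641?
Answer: Rational(9821, 9) ≈ 1091.2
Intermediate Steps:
v = 1094 (v = Mul(Rational(2, 3), 1641) = 1094)
Function('M')(z, c) = Mul(6, z)
q = Rational(-25, 9) (q = Mul(Add(Mul(6, 51), -1081), Pow(Add(-1354, 1633), -1)) = Mul(Add(306, -1081), Pow(279, -1)) = Mul(-775, Rational(1, 279)) = Rational(-25, 9) ≈ -2.7778)
Add(v, q) = Add(1094, Rational(-25, 9)) = Rational(9821, 9)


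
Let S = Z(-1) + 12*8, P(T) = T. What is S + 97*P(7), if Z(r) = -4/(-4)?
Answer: 776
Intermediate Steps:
Z(r) = 1 (Z(r) = -4*(-¼) = 1)
S = 97 (S = 1 + 12*8 = 1 + 96 = 97)
S + 97*P(7) = 97 + 97*7 = 97 + 679 = 776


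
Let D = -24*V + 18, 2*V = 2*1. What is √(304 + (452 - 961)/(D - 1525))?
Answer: 13*√4220967/1531 ≈ 17.445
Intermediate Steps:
V = 1 (V = (2*1)/2 = (½)*2 = 1)
D = -6 (D = -24*1 + 18 = -24 + 18 = -6)
√(304 + (452 - 961)/(D - 1525)) = √(304 + (452 - 961)/(-6 - 1525)) = √(304 - 509/(-1531)) = √(304 - 509*(-1/1531)) = √(304 + 509/1531) = √(465933/1531) = 13*√4220967/1531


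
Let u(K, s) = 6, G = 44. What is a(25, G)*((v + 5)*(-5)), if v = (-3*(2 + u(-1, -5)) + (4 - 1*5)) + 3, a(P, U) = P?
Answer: 2125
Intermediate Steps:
v = -22 (v = (-3*(2 + 6) + (4 - 1*5)) + 3 = (-3*8 + (4 - 5)) + 3 = (-24 - 1) + 3 = -25 + 3 = -22)
a(25, G)*((v + 5)*(-5)) = 25*((-22 + 5)*(-5)) = 25*(-17*(-5)) = 25*85 = 2125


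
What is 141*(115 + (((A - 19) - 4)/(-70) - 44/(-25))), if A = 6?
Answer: 5774091/350 ≈ 16497.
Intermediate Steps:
141*(115 + (((A - 19) - 4)/(-70) - 44/(-25))) = 141*(115 + (((6 - 19) - 4)/(-70) - 44/(-25))) = 141*(115 + ((-13 - 4)*(-1/70) - 44*(-1/25))) = 141*(115 + (-17*(-1/70) + 44/25)) = 141*(115 + (17/70 + 44/25)) = 141*(115 + 701/350) = 141*(40951/350) = 5774091/350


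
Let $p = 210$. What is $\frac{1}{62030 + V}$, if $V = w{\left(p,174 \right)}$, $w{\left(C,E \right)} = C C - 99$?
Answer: $\frac{1}{106031} \approx 9.4312 \cdot 10^{-6}$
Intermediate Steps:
$w{\left(C,E \right)} = -99 + C^{2}$ ($w{\left(C,E \right)} = C^{2} - 99 = -99 + C^{2}$)
$V = 44001$ ($V = -99 + 210^{2} = -99 + 44100 = 44001$)
$\frac{1}{62030 + V} = \frac{1}{62030 + 44001} = \frac{1}{106031}$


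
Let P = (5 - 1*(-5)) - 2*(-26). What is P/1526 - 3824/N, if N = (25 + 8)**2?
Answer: -2883953/830907 ≈ -3.4708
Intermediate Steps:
N = 1089 (N = 33**2 = 1089)
P = 62 (P = (5 + 5) + 52 = 10 + 52 = 62)
P/1526 - 3824/N = 62/1526 - 3824/1089 = 62*(1/1526) - 3824*1/1089 = 31/763 - 3824/1089 = -2883953/830907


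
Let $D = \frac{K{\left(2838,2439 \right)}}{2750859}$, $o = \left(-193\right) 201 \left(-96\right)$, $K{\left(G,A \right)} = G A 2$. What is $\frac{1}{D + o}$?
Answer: $\frac{305651}{1138284985524} \approx 2.6852 \cdot 10^{-7}$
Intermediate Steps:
$K{\left(G,A \right)} = 2 A G$ ($K{\left(G,A \right)} = A G 2 = 2 A G$)
$o = 3724128$ ($o = \left(-38793\right) \left(-96\right) = 3724128$)
$D = \frac{1538196}{305651}$ ($D = \frac{2 \cdot 2439 \cdot 2838}{2750859} = 13843764 \cdot \frac{1}{2750859} = \frac{1538196}{305651} \approx 5.0325$)
$\frac{1}{D + o} = \frac{1}{\frac{1538196}{305651} + 3724128} = \frac{1}{\frac{1138284985524}{305651}} = \frac{305651}{1138284985524}$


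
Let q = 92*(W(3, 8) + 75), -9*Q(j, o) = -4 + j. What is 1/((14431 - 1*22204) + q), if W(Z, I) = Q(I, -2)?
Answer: -9/8225 ≈ -0.0010942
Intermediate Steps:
Q(j, o) = 4/9 - j/9 (Q(j, o) = -(-4 + j)/9 = 4/9 - j/9)
W(Z, I) = 4/9 - I/9
q = 61732/9 (q = 92*((4/9 - ⅑*8) + 75) = 92*((4/9 - 8/9) + 75) = 92*(-4/9 + 75) = 92*(671/9) = 61732/9 ≈ 6859.1)
1/((14431 - 1*22204) + q) = 1/((14431 - 1*22204) + 61732/9) = 1/((14431 - 22204) + 61732/9) = 1/(-7773 + 61732/9) = 1/(-8225/9) = -9/8225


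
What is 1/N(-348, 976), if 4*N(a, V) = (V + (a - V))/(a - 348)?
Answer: 8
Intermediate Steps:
N(a, V) = a/(4*(-348 + a)) (N(a, V) = ((V + (a - V))/(a - 348))/4 = (a/(-348 + a))/4 = a/(4*(-348 + a)))
1/N(-348, 976) = 1/((1/4)*(-348)/(-348 - 348)) = 1/((1/4)*(-348)/(-696)) = 1/((1/4)*(-348)*(-1/696)) = 1/(1/8) = 8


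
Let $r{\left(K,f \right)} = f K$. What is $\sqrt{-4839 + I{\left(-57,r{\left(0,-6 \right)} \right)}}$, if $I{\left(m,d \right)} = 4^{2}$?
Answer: $i \sqrt{4823} \approx 69.448 i$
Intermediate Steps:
$r{\left(K,f \right)} = K f$
$I{\left(m,d \right)} = 16$
$\sqrt{-4839 + I{\left(-57,r{\left(0,-6 \right)} \right)}} = \sqrt{-4839 + 16} = \sqrt{-4823} = i \sqrt{4823}$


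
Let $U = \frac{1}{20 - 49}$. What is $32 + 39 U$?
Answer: $\frac{889}{29} \approx 30.655$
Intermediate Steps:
$U = - \frac{1}{29}$ ($U = \frac{1}{-29} = - \frac{1}{29} \approx -0.034483$)
$32 + 39 U = 32 + 39 \left(- \frac{1}{29}\right) = 32 - \frac{39}{29} = \frac{889}{29}$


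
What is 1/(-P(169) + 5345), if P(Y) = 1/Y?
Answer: 169/903304 ≈ 0.00018709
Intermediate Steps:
1/(-P(169) + 5345) = 1/(-1/169 + 5345) = 1/(903304/169) = 169/903304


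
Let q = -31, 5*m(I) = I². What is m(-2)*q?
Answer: -124/5 ≈ -24.800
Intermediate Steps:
m(I) = I²/5
m(-2)*q = ((⅕)*(-2)²)*(-31) = ((⅕)*4)*(-31) = (⅘)*(-31) = -124/5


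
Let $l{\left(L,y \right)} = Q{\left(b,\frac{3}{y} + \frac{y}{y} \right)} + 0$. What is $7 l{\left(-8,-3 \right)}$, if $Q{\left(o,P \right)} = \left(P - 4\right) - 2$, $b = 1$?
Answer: $-42$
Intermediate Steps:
$Q{\left(o,P \right)} = -6 + P$ ($Q{\left(o,P \right)} = \left(-4 + P\right) - 2 = -6 + P$)
$l{\left(L,y \right)} = -5 + \frac{3}{y}$ ($l{\left(L,y \right)} = \left(-6 + \left(\frac{3}{y} + \frac{y}{y}\right)\right) + 0 = \left(-6 + \left(\frac{3}{y} + 1\right)\right) + 0 = \left(-6 + \left(1 + \frac{3}{y}\right)\right) + 0 = \left(-5 + \frac{3}{y}\right) + 0 = -5 + \frac{3}{y}$)
$7 l{\left(-8,-3 \right)} = 7 \left(-5 + \frac{3}{-3}\right) = 7 \left(-5 + 3 \left(- \frac{1}{3}\right)\right) = 7 \left(-5 - 1\right) = 7 \left(-6\right) = -42$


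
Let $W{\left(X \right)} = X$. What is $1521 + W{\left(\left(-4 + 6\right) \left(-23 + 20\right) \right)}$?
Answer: $1515$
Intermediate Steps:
$1521 + W{\left(\left(-4 + 6\right) \left(-23 + 20\right) \right)} = 1521 + \left(-4 + 6\right) \left(-23 + 20\right) = 1521 + 2 \left(-3\right) = 1521 - 6 = 1515$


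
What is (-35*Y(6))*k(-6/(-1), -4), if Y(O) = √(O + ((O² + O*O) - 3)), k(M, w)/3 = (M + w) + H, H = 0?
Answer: -1050*√3 ≈ -1818.7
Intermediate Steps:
k(M, w) = 3*M + 3*w (k(M, w) = 3*((M + w) + 0) = 3*(M + w) = 3*M + 3*w)
Y(O) = √(-3 + O + 2*O²) (Y(O) = √(O + ((O² + O²) - 3)) = √(O + (2*O² - 3)) = √(O + (-3 + 2*O²)) = √(-3 + O + 2*O²))
(-35*Y(6))*k(-6/(-1), -4) = (-35*√(-3 + 6 + 2*6²))*(3*(-6/(-1)) + 3*(-4)) = (-35*√(-3 + 6 + 2*36))*(3*(-6*(-1)) - 12) = (-35*√(-3 + 6 + 72))*(3*6 - 12) = (-175*√3)*(18 - 12) = -175*√3*6 = -1050*√3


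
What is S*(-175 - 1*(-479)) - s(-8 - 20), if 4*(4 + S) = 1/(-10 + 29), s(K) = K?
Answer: -1184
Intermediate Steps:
S = -303/76 (S = -4 + 1/(4*(-10 + 29)) = -4 + (¼)/19 = -4 + (¼)*(1/19) = -4 + 1/76 = -303/76 ≈ -3.9868)
S*(-175 - 1*(-479)) - s(-8 - 20) = -303*(-175 - 1*(-479))/76 - (-8 - 20) = -303*(-175 + 479)/76 - 1*(-28) = -303/76*304 + 28 = -1212 + 28 = -1184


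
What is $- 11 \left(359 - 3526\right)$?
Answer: $34837$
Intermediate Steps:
$- 11 \left(359 - 3526\right) = \left(-11\right) \left(-3167\right) = 34837$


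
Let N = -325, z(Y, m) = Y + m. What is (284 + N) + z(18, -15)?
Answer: -38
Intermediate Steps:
(284 + N) + z(18, -15) = (284 - 325) + (18 - 15) = -41 + 3 = -38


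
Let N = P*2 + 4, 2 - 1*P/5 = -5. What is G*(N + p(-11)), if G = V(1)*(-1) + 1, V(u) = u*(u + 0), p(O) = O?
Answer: 0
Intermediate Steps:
P = 35 (P = 10 - 5*(-5) = 10 + 25 = 35)
V(u) = u² (V(u) = u*u = u²)
N = 74 (N = 35*2 + 4 = 70 + 4 = 74)
G = 0 (G = 1²*(-1) + 1 = 1*(-1) + 1 = -1 + 1 = 0)
G*(N + p(-11)) = 0*(74 - 11) = 0*63 = 0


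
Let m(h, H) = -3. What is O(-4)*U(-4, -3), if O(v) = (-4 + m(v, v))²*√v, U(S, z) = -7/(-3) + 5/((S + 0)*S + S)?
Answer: 539*I/2 ≈ 269.5*I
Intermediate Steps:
U(S, z) = 7/3 + 5/(S + S²) (U(S, z) = -7*(-⅓) + 5/(S*S + S) = 7/3 + 5/(S² + S) = 7/3 + 5/(S + S²))
O(v) = 49*√v (O(v) = (-4 - 3)²*√v = (-7)²*√v = 49*√v)
O(-4)*U(-4, -3) = (49*√(-4))*((⅓)*(15 + 7*(-4) + 7*(-4)²)/(-4*(1 - 4))) = (49*(2*I))*((⅓)*(-¼)*(15 - 28 + 7*16)/(-3)) = (98*I)*((⅓)*(-¼)*(-⅓)*(15 - 28 + 112)) = (98*I)*((⅓)*(-¼)*(-⅓)*99) = (98*I)*(11/4) = 539*I/2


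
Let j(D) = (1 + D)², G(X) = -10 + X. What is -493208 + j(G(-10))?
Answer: -492847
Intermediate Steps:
-493208 + j(G(-10)) = -493208 + (1 + (-10 - 10))² = -493208 + (1 - 20)² = -493208 + (-19)² = -493208 + 361 = -492847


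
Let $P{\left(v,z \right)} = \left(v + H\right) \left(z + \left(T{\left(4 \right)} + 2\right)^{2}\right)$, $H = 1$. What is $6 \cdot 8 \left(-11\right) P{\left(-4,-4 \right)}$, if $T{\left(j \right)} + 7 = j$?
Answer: $-4752$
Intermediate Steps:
$T{\left(j \right)} = -7 + j$
$P{\left(v,z \right)} = \left(1 + v\right) \left(1 + z\right)$ ($P{\left(v,z \right)} = \left(v + 1\right) \left(z + \left(\left(-7 + 4\right) + 2\right)^{2}\right) = \left(1 + v\right) \left(z + \left(-3 + 2\right)^{2}\right) = \left(1 + v\right) \left(z + \left(-1\right)^{2}\right) = \left(1 + v\right) \left(z + 1\right) = \left(1 + v\right) \left(1 + z\right)$)
$6 \cdot 8 \left(-11\right) P{\left(-4,-4 \right)} = 6 \cdot 8 \left(-11\right) \left(1 - 4 - 4 - -16\right) = 48 \left(-11\right) \left(1 - 4 - 4 + 16\right) = \left(-528\right) 9 = -4752$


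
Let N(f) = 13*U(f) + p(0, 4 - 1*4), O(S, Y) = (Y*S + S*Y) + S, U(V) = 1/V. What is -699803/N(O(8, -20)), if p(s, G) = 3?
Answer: -16795272/71 ≈ -2.3655e+5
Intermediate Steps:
O(S, Y) = S + 2*S*Y (O(S, Y) = (S*Y + S*Y) + S = 2*S*Y + S = S + 2*S*Y)
N(f) = 3 + 13/f (N(f) = 13/f + 3 = 3 + 13/f)
-699803/N(O(8, -20)) = -699803/(3 + 13/((8*(1 + 2*(-20))))) = -699803/(3 + 13/((8*(1 - 40)))) = -699803/(3 + 13/((8*(-39)))) = -699803/(3 + 13/(-312)) = -699803/(3 + 13*(-1/312)) = -699803/(3 - 1/24) = -699803/71/24 = -699803*24/71 = -16795272/71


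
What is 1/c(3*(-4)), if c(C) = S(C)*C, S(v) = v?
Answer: 1/144 ≈ 0.0069444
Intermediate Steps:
c(C) = C² (c(C) = C*C = C²)
1/c(3*(-4)) = 1/((3*(-4))²) = 1/((-12)²) = 1/144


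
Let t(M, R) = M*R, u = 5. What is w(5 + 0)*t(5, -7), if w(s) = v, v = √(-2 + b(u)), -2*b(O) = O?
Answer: -105*I*√2/2 ≈ -74.246*I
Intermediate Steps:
b(O) = -O/2
v = 3*I*√2/2 (v = √(-2 - ½*5) = √(-2 - 5/2) = √(-9/2) = 3*I*√2/2 ≈ 2.1213*I)
w(s) = 3*I*√2/2
w(5 + 0)*t(5, -7) = (3*I*√2/2)*(5*(-7)) = (3*I*√2/2)*(-35) = -105*I*√2/2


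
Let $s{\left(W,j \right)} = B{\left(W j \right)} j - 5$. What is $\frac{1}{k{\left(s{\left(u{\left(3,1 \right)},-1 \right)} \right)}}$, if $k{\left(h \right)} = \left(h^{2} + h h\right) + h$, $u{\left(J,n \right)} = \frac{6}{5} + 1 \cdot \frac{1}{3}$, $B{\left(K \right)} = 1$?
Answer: $\frac{1}{66} \approx 0.015152$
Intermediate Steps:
$u{\left(J,n \right)} = \frac{23}{15}$ ($u{\left(J,n \right)} = 6 \cdot \frac{1}{5} + 1 \cdot \frac{1}{3} = \frac{6}{5} + \frac{1}{3} = \frac{23}{15}$)
$s{\left(W,j \right)} = -5 + j$ ($s{\left(W,j \right)} = 1 j - 5 = j - 5 = -5 + j$)
$k{\left(h \right)} = h + 2 h^{2}$ ($k{\left(h \right)} = \left(h^{2} + h^{2}\right) + h = 2 h^{2} + h = h + 2 h^{2}$)
$\frac{1}{k{\left(s{\left(u{\left(3,1 \right)},-1 \right)} \right)}} = \frac{1}{\left(-5 - 1\right) \left(1 + 2 \left(-5 - 1\right)\right)} = \frac{1}{\left(-6\right) \left(1 + 2 \left(-6\right)\right)} = \frac{1}{\left(-6\right) \left(1 - 12\right)} = \frac{1}{\left(-6\right) \left(-11\right)} = \frac{1}{66}$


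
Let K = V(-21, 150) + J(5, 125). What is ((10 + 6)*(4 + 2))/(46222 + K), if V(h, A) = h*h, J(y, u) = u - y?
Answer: 96/46783 ≈ 0.0020520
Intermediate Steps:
V(h, A) = h**2
K = 561 (K = (-21)**2 + (125 - 1*5) = 441 + (125 - 5) = 441 + 120 = 561)
((10 + 6)*(4 + 2))/(46222 + K) = ((10 + 6)*(4 + 2))/(46222 + 561) = (16*6)/46783 = (1/46783)*96 = 96/46783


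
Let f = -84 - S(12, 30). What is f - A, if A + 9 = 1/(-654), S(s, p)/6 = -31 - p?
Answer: 190315/654 ≈ 291.00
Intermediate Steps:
S(s, p) = -186 - 6*p (S(s, p) = 6*(-31 - p) = -186 - 6*p)
A = -5887/654 (A = -9 + 1/(-654) = -9 - 1/654 = -5887/654 ≈ -9.0015)
f = 282 (f = -84 - (-186 - 6*30) = -84 - (-186 - 180) = -84 - 1*(-366) = -84 + 366 = 282)
f - A = 282 - 1*(-5887/654) = 282 + 5887/654 = 190315/654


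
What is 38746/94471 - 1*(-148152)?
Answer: 13996106338/94471 ≈ 1.4815e+5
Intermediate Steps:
38746/94471 - 1*(-148152) = 38746*(1/94471) + 148152 = 38746/94471 + 148152 = 13996106338/94471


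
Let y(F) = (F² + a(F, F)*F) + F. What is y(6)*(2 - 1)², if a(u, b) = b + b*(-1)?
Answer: 42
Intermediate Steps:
a(u, b) = 0 (a(u, b) = b - b = 0)
y(F) = F + F² (y(F) = (F² + 0*F) + F = (F² + 0) + F = F² + F = F + F²)
y(6)*(2 - 1)² = (6*(1 + 6))*(2 - 1)² = (6*7)*1² = 42*1 = 42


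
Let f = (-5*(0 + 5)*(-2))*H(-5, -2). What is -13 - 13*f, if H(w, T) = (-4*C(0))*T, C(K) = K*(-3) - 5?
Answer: 25987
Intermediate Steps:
C(K) = -5 - 3*K (C(K) = -3*K - 5 = -5 - 3*K)
H(w, T) = 20*T (H(w, T) = (-4*(-5 - 3*0))*T = (-4*(-5 + 0))*T = (-4*(-5))*T = 20*T)
f = -2000 (f = (-5*(0 + 5)*(-2))*(20*(-2)) = -25*(-2)*(-40) = -5*(-10)*(-40) = 50*(-40) = -2000)
-13 - 13*f = -13 - 13*(-2000) = -13 + 26000 = 25987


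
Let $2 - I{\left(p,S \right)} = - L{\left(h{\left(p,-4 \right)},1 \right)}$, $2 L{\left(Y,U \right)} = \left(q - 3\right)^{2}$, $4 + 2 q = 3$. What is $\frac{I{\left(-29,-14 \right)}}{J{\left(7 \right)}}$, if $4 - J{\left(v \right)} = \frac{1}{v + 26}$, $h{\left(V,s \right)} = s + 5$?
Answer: $\frac{2145}{1048} \approx 2.0468$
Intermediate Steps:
$q = - \frac{1}{2}$ ($q = -2 + \frac{1}{2} \cdot 3 = -2 + \frac{3}{2} = - \frac{1}{2} \approx -0.5$)
$h{\left(V,s \right)} = 5 + s$
$L{\left(Y,U \right)} = \frac{49}{8}$ ($L{\left(Y,U \right)} = \frac{\left(- \frac{1}{2} - 3\right)^{2}}{2} = \frac{\left(- \frac{7}{2}\right)^{2}}{2} = \frac{1}{2} \cdot \frac{49}{4} = \frac{49}{8}$)
$I{\left(p,S \right)} = \frac{65}{8}$ ($I{\left(p,S \right)} = 2 - \left(-1\right) \frac{49}{8} = 2 - - \frac{49}{8} = 2 + \frac{49}{8} = \frac{65}{8}$)
$J{\left(v \right)} = 4 - \frac{1}{26 + v}$ ($J{\left(v \right)} = 4 - \frac{1}{v + 26} = 4 - \frac{1}{26 + v}$)
$\frac{I{\left(-29,-14 \right)}}{J{\left(7 \right)}} = \frac{65}{8 \frac{103 + 4 \cdot 7}{26 + 7}} = \frac{65}{8 \frac{103 + 28}{33}} = \frac{65}{8 \cdot \frac{1}{33} \cdot 131} = \frac{65}{8 \cdot \frac{131}{33}} = \frac{65}{8} \cdot \frac{33}{131} = \frac{2145}{1048}$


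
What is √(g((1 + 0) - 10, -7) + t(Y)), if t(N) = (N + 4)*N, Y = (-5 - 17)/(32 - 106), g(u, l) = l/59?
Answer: 2*√1380718/2183 ≈ 1.0765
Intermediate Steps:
g(u, l) = l/59 (g(u, l) = l*(1/59) = l/59)
Y = 11/37 (Y = -22/(-74) = -22*(-1/74) = 11/37 ≈ 0.29730)
t(N) = N*(4 + N) (t(N) = (4 + N)*N = N*(4 + N))
√(g((1 + 0) - 10, -7) + t(Y)) = √((1/59)*(-7) + 11*(4 + 11/37)/37) = √(-7/59 + (11/37)*(159/37)) = √(-7/59 + 1749/1369) = √(93608/80771) = 2*√1380718/2183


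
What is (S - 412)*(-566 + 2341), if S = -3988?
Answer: -7810000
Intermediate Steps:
(S - 412)*(-566 + 2341) = (-3988 - 412)*(-566 + 2341) = -4400*1775 = -7810000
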